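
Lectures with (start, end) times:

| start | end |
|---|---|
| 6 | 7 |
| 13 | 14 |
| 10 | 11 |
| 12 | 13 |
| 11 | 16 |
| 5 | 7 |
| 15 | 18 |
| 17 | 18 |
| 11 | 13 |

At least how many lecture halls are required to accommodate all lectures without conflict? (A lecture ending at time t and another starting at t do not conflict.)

The answer is the maximum number of intervals overlapping at any instant.
starts: [5, 6, 10, 11, 11, 12, 13, 15, 17]
ends:   [7, 7, 11, 13, 13, 14, 16, 18, 18]
s5→1 s6→2 e7→1 e7→0 s10→1 e11→0 s11→1 s11→2 s12→3  — peak 3.

3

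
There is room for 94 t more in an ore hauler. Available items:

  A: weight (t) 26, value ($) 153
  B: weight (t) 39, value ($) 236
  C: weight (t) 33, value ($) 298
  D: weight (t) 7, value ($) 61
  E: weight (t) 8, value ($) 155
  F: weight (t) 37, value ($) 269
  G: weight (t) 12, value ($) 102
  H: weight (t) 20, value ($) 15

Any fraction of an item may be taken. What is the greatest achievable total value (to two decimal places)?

863.19

Sort by value per unit weight and fill in that order.
Order: E (155/8=19.38) > C (298/33=9.03) > D (61/7=8.71) > G (102/12=8.50) > F (269/37=7.27) > B (236/39=6.05) > A (153/26=5.88) > H (15/20=0.75)
Fill: take E (8 @ 155) → take C (33 @ 298) → take D (7 @ 61) → take G (12 @ 102) → take 34/37 of F → 247.19; 94/94 used.
Total value = 863.19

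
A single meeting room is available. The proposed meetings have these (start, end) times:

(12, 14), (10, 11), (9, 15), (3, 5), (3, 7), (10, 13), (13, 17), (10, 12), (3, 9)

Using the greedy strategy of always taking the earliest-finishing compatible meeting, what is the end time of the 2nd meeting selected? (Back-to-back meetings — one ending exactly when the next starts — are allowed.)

11

Sorted by end: (3,5)  (3,7)  (3,9)  (10,11)  (10,12)  (10,13)  (12,14)  (9,15)  (13,17)
take (3,5); take (10,11); skip (10,12); take (12,14); skip (9,15); skip (13,17).
Selected: (3,5) (10,11) (12,14)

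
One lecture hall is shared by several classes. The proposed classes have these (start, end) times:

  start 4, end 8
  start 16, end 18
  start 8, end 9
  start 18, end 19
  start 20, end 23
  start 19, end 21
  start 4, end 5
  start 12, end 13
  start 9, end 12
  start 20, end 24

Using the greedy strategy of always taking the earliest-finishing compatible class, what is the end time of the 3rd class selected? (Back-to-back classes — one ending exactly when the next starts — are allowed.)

By end time: (4,5), (4,8), (8,9), (9,12), (12,13), (16,18), (18,19), (19,21), (20,23), (20,24).
Pick (4,5); next start ≥ 5 → (8,9); next start ≥ 9 → (9,12); next start ≥ 12 → (12,13); next start ≥ 13 → (16,18); next start ≥ 18 → (18,19); next start ≥ 19 → (19,21).
Selected: (4,5) (8,9) (9,12) (12,13) (16,18) (18,19) (19,21)

12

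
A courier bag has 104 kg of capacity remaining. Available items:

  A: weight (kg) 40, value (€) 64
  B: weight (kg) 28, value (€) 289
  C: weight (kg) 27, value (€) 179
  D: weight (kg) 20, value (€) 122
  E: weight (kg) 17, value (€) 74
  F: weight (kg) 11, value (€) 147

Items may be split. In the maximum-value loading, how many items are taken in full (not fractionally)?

Greedy by value/weight ratio, highest first.
Ratios (sorted): F 13.36, B 10.32, C 6.63, D 6.10, E 4.35, A 1.60
take F (11 @ 147); take B (28 @ 289); take C (27 @ 179); take D (20 @ 122); take E (17 @ 74); take 1/40 of A → 1.60. Capacity used 104/104.
5 item(s) taken whole; one partial (take 1/40 of A).

5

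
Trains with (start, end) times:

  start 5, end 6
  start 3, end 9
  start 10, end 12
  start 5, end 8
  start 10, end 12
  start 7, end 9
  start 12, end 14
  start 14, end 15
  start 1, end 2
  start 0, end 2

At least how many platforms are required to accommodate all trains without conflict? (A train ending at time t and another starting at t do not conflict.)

3

starts: [0, 1, 3, 5, 5, 7, 10, 10, 12, 14]
ends:   [2, 2, 6, 8, 9, 9, 12, 12, 14, 15]
s0→1 s1→2 e2→1 e2→0 s3→1 s5→2 s5→3  — peak 3.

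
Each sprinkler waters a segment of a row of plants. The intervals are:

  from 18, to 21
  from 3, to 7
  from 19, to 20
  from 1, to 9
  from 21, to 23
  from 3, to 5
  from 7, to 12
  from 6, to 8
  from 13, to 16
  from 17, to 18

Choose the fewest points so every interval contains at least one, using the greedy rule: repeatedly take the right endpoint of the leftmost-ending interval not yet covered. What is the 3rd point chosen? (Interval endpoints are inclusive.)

16

Process intervals by earliest right end; each time one isn't hit yet, stab at its right endpoint.
By right end: [3,5]  [3,7]  [6,8]  [1,9]  [7,12]  [13,16]  [17,18]  [19,20]  [18,21]  [21,23]
[3,5] uncovered → point at 5; [6,8] uncovered → point at 8; [13,16] uncovered → point at 16; [17,18] uncovered → point at 18; [19,20] uncovered → point at 20; [21,23] uncovered → point at 23.
Points: 5, 8, 16, 18, 20, 23 (6 total).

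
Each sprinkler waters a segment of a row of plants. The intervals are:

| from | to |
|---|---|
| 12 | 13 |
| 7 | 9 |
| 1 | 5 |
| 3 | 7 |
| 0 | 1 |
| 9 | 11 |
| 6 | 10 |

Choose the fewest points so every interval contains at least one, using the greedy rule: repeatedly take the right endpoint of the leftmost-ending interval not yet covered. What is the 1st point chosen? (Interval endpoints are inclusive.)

By right end: [0,1]  [1,5]  [3,7]  [7,9]  [6,10]  [9,11]  [12,13]
[0,1] uncovered → point at 1; [3,7] uncovered → point at 7; [9,11] uncovered → point at 11; [12,13] uncovered → point at 13.
Points: 1, 7, 11, 13 (4 total).

1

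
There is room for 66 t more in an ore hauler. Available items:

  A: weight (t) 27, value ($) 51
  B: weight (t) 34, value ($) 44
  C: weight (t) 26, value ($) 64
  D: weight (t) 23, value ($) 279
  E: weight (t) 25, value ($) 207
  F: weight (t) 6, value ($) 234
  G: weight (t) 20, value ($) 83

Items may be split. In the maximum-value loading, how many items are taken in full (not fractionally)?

3

Greedy by value/weight ratio, highest first.
Order: F (234/6=39.00) > D (279/23=12.13) > E (207/25=8.28) > G (83/20=4.15) > C (64/26=2.46) > A (51/27=1.89) > B (44/34=1.29)
Fill: take F (6 @ 234) → take D (23 @ 279) → take E (25 @ 207) → take 12/20 of G → 49.80; 66/66 used.
3 item(s) taken whole; one partial (take 12/20 of G).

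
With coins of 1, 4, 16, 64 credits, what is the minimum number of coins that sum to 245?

8

Greedy: take as many of the largest coin as possible, then repeat with the remainder.
245 = 3×64 + 3×16 + 1×4 + 1×1
Total coins = 3 + 3 + 1 + 1 = 8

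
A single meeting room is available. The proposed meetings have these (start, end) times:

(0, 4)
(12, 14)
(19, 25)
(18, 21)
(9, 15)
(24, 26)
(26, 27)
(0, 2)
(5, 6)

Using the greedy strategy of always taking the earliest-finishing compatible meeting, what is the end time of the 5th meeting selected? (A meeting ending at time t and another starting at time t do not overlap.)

By end time: (0,2), (0,4), (5,6), (12,14), (9,15), (18,21), (19,25), (24,26), (26,27).
Pick (0,2); next start ≥ 2 → (5,6); next start ≥ 6 → (12,14); next start ≥ 14 → (18,21); next start ≥ 21 → (24,26); next start ≥ 26 → (26,27).
Selected: (0,2) (5,6) (12,14) (18,21) (24,26) (26,27)

26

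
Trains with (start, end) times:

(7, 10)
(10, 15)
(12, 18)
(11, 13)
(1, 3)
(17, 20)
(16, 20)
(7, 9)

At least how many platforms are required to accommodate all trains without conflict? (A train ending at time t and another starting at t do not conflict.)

The answer is the maximum number of intervals overlapping at any instant.
Events (time:±→running): 1:+→1 3:-→0 7:+→1 7:+→2 9:-→1 10:-→0 10:+→1 11:+→2 12:+→3 … peak 3.

3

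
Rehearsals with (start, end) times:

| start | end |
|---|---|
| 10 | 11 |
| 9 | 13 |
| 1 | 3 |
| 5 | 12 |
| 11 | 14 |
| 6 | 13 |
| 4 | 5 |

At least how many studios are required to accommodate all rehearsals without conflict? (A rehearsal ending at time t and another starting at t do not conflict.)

4

Count concurrent intervals with a sweep; the peak is the room count.
starts: [1, 4, 5, 6, 9, 10, 11]
ends:   [3, 5, 11, 12, 13, 13, 14]
s1→1 e3→0 s4→1 e5→0 s5→1 s6→2 s9→3 s10→4  — peak 4.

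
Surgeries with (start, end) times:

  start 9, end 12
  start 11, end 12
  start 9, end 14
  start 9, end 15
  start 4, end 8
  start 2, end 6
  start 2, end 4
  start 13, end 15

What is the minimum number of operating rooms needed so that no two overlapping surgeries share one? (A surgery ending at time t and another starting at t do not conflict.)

The answer is the maximum number of intervals overlapping at any instant.
Events (time:±→running): 2:+→1 2:+→2 4:-→1 4:+→2 6:-→1 8:-→0 9:+→1 9:+→2 9:+→3 11:+→4 … peak 4.

4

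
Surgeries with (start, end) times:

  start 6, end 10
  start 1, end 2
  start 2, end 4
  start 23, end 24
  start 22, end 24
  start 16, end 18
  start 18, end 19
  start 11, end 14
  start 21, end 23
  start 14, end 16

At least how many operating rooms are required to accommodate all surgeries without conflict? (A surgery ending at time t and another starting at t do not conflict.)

The answer is the maximum number of intervals overlapping at any instant.
starts: [1, 2, 6, 11, 14, 16, 18, 21, 22, 23]
ends:   [2, 4, 10, 14, 16, 18, 19, 23, 24, 24]
s1→1 e2→0 s2→1 e4→0 s6→1 e10→0 s11→1 e14→0 s14→1 e16→0 s16→1 e18→0 s18→1 e19→0 s21→1 s22→2  — peak 2.

2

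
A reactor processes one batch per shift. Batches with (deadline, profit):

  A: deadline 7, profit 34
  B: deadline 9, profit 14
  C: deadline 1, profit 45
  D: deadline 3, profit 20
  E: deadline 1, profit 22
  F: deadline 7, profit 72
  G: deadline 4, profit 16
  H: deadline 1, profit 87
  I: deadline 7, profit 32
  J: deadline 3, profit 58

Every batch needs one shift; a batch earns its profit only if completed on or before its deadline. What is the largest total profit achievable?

Sort by profit descending; place each in the latest free slot ≤ its deadline.
Profit order: H=87 F=72 J=58 C=45 A=34 I=32 E=22 D=20 G=16 B=14
Assign: H→slot 1, F→slot 7, J→slot 3, C skipped, A→slot 6, I→slot 5, E skipped, D→slot 2, G→slot 4, B→slot 9.
Slots: [1:H] [2:D] [3:J] [4:G] [5:I] [6:A] [7:F] [9:B]
Profit = 87 + 20 + 58 + 16 + 32 + 34 + 72 + 14 = 333

333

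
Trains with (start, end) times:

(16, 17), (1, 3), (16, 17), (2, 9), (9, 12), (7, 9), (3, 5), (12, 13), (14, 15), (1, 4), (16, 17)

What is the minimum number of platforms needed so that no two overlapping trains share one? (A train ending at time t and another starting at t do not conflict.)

3

Events (time:±→running): 1:+→1 1:+→2 2:+→3 … peak 3.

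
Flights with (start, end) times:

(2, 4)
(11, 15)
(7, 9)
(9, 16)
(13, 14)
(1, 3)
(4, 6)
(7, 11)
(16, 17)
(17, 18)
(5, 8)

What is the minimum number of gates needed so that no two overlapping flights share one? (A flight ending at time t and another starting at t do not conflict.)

3

Count concurrent intervals with a sweep; the peak is the room count.
starts: [1, 2, 4, 5, 7, 7, 9, 11, 13, 16, 17]
ends:   [3, 4, 6, 8, 9, 11, 14, 15, 16, 17, 18]
s1→1 s2→2 e3→1 e4→0 s4→1 s5→2 e6→1 s7→2 s7→3  — peak 3.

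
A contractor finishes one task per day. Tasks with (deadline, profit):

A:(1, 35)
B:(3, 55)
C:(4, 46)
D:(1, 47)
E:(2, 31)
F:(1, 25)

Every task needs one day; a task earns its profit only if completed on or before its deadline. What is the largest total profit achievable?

Sort by profit descending; place each in the latest free slot ≤ its deadline.
By profit: B(d3,55), D(d1,47), C(d4,46), A(d1,35), E(d2,31), F(d1,25)
B→slot 3; D→slot 1; C→slot 4; A skipped; E→slot 2; F skipped.
Profit = 47 + 31 + 55 + 46 = 179

179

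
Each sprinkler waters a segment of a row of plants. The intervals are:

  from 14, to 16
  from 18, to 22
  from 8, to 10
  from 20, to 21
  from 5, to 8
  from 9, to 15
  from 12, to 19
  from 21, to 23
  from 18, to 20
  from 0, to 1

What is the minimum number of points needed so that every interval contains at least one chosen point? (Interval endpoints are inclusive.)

Sort by right endpoint; whenever an interval is uncovered, place a point at its right end.
Sorted: [0,1] [5,8] [8,10] [9,15] [14,16] [12,19] [18,20] [20,21] [18,22] [21,23]
{[0,1]} hit by 1; {[5,8],[8,10]} hit by 8; {[9,15],[14,16],[12,19]} hit by 15; {[18,20],[20,21],[18,22]} hit by 20; {[21,23]} hit by 23.
Points: 1, 8, 15, 20, 23 (5 total).

5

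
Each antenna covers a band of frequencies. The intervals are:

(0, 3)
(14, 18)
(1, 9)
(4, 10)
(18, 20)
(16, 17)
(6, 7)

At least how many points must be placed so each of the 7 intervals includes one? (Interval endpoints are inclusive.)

4

Sort by right endpoint; whenever an interval is uncovered, place a point at its right end.
By right end: [0,3]  [6,7]  [1,9]  [4,10]  [16,17]  [14,18]  [18,20]
[0,3] uncovered → point at 3; [6,7] uncovered → point at 7; [16,17] uncovered → point at 17; [18,20] uncovered → point at 20.
Points: 3, 7, 17, 20 (4 total).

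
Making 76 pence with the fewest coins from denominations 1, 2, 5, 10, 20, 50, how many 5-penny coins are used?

1

Use the largest denomination that fits, subtract, and repeat.
76 − 1×50→26 − 1×20→6 − 1×5→1 − 1×1→0
Count of 5: 1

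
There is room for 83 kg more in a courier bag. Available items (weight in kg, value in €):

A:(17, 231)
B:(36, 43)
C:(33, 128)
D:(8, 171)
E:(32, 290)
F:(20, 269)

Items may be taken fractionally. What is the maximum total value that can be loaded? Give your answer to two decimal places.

Sort by value per unit weight and fill in that order.
Ratios (sorted): D 21.38, A 13.59, F 13.45, E 9.06, C 3.88, B 1.19
take D (8 @ 171); take A (17 @ 231); take F (20 @ 269); take E (32 @ 290); take 6/33 of C → 23.27. Capacity used 83/83.
Total value = 984.27

984.27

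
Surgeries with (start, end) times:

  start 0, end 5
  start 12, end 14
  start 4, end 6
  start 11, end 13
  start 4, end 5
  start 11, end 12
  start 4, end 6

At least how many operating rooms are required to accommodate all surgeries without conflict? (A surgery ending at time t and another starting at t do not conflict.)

4

The answer is the maximum number of intervals overlapping at any instant.
starts: [0, 4, 4, 4, 11, 11, 12]
ends:   [5, 5, 6, 6, 12, 13, 14]
s0→1 s4→2 s4→3 s4→4  — peak 4.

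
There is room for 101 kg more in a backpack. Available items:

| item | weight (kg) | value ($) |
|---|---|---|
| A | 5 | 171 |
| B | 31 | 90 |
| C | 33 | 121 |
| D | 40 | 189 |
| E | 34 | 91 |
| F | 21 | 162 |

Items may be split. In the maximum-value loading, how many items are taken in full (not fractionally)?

Ratios (sorted): A 34.20, F 7.71, D 4.72, C 3.67, B 2.90, E 2.68
take A (5 @ 171); take F (21 @ 162); take D (40 @ 189); take C (33 @ 121); take 2/31 of B → 5.81. Capacity used 101/101.
4 item(s) taken whole; one partial (take 2/31 of B).

4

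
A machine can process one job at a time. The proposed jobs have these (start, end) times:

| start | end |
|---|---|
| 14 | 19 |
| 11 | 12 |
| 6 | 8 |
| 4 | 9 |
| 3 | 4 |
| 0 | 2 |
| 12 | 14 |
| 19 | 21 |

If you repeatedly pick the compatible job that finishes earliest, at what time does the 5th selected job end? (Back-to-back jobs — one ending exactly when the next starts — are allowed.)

Sort by end time and greedily take each interval whose start is ≥ the last chosen end.
By end time: (0,2), (3,4), (6,8), (4,9), (11,12), (12,14), (14,19), (19,21).
Pick (0,2); next start ≥ 2 → (3,4); next start ≥ 4 → (6,8); next start ≥ 8 → (11,12); next start ≥ 12 → (12,14); next start ≥ 14 → (14,19); next start ≥ 19 → (19,21).
Selected: (0,2) (3,4) (6,8) (11,12) (12,14) (14,19) (19,21)

14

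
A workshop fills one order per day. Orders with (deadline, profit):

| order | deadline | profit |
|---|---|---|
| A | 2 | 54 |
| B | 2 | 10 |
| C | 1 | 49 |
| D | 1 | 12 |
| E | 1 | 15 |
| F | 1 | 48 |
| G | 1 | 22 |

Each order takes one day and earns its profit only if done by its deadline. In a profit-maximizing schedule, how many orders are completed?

By profit: A(d2,54), C(d1,49), F(d1,48), G(d1,22), E(d1,15), D(d1,12), B(d2,10)
A→slot 2; C→slot 1; F skipped; G skipped; E skipped; D skipped; B skipped.
2 of 7 scheduled.

2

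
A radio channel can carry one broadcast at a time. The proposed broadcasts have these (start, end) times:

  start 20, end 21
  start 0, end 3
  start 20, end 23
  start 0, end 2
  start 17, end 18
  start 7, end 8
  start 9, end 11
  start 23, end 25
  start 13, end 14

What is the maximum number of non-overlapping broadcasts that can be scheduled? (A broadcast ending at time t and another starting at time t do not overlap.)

7

By end time: (0,2), (0,3), (7,8), (9,11), (13,14), (17,18), (20,21), (20,23), (23,25).
Pick (0,2); next start ≥ 2 → (7,8); next start ≥ 8 → (9,11); next start ≥ 11 → (13,14); next start ≥ 14 → (17,18); next start ≥ 18 → (20,21); next start ≥ 21 → (23,25).
Selected 7 broadcasts.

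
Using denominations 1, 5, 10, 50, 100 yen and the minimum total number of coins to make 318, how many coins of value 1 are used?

Use the largest denomination that fits, subtract, and repeat.
318 = 3×100 + 1×10 + 1×5 + 3×1
Count of 1: 3

3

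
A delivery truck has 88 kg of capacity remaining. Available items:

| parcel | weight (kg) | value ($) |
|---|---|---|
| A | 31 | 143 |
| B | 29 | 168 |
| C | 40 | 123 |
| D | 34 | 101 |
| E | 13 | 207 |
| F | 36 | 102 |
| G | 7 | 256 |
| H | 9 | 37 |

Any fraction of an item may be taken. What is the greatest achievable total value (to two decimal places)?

Order: G (256/7=36.57) > E (207/13=15.92) > B (168/29=5.79) > A (143/31=4.61) > H (37/9=4.11) > C (123/40=3.08) > D (101/34=2.97) > F (102/36=2.83)
Fill: take G (7 @ 256) → take E (13 @ 207) → take B (29 @ 168) → take A (31 @ 143) → take 8/9 of H → 32.89; 88/88 used.
Total value = 806.89

806.89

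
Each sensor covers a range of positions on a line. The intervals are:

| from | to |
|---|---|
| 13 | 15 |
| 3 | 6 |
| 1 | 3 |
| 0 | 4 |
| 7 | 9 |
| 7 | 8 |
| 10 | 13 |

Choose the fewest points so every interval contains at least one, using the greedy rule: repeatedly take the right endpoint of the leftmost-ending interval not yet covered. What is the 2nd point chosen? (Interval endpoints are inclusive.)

8

By right end: [1,3]  [0,4]  [3,6]  [7,8]  [7,9]  [10,13]  [13,15]
[1,3] uncovered → point at 3; [7,8] uncovered → point at 8; [10,13] uncovered → point at 13.
Points: 3, 8, 13 (3 total).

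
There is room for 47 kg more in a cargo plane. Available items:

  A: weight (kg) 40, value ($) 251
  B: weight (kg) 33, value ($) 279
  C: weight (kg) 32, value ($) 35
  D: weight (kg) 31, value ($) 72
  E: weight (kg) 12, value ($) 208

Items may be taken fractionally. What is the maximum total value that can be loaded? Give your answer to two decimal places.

499.55

Greedy by value/weight ratio, highest first.
Ratios (sorted): E 17.33, B 8.45, A 6.28, D 2.32, C 1.09
take E (12 @ 208); take B (33 @ 279); take 2/40 of A → 12.55. Capacity used 47/47.
Total value = 499.55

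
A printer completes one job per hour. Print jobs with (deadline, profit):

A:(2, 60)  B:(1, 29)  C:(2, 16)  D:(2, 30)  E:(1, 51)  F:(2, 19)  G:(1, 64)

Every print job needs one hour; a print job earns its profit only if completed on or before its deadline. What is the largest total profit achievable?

Profit order: G=64 A=60 E=51 D=30 B=29 F=19 C=16
Assign: G→slot 1, A→slot 2, E skipped, D skipped, B skipped, F skipped, C skipped.
Slots: [1:G] [2:A]
Profit = 64 + 60 = 124

124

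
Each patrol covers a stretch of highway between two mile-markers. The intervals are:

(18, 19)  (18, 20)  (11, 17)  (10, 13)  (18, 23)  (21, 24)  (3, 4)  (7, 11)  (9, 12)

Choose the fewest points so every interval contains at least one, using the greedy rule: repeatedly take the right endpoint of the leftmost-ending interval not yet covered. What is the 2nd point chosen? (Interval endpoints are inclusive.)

11

Process intervals by earliest right end; each time one isn't hit yet, stab at its right endpoint.
By right end: [3,4]  [7,11]  [9,12]  [10,13]  [11,17]  [18,19]  [18,20]  [18,23]  [21,24]
[3,4] uncovered → point at 4; [7,11] uncovered → point at 11; [18,19] uncovered → point at 19; [21,24] uncovered → point at 24.
Points: 4, 11, 19, 24 (4 total).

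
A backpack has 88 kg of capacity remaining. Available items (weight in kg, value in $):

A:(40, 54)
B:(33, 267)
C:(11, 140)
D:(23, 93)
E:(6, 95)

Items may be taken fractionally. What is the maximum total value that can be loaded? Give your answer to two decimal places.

615.25

Order: E (95/6=15.83) > C (140/11=12.73) > B (267/33=8.09) > D (93/23=4.04) > A (54/40=1.35)
Fill: take E (6 @ 95) → take C (11 @ 140) → take B (33 @ 267) → take D (23 @ 93) → take 15/40 of A → 20.25; 88/88 used.
Total value = 615.25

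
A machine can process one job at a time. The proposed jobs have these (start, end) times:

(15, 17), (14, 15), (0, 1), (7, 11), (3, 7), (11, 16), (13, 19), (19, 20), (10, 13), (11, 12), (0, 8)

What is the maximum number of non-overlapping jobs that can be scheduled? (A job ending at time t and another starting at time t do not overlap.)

7

Sort by end time and greedily take each interval whose start is ≥ the last chosen end.
By end time: (0,1), (3,7), (0,8), (7,11), (11,12), (10,13), (14,15), (11,16), (15,17), (13,19), (19,20).
Pick (0,1); next start ≥ 1 → (3,7); next start ≥ 7 → (7,11); next start ≥ 11 → (11,12); next start ≥ 12 → (14,15); next start ≥ 15 → (15,17); next start ≥ 17 → (19,20).
Selected 7 jobs.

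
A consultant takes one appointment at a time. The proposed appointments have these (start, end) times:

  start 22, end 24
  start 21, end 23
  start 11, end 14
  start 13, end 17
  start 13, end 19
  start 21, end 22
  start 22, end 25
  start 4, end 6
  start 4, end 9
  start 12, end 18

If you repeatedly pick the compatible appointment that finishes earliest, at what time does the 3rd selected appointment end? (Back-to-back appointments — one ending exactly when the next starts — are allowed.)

Greedy by earliest finish: after sorting by end time, pick each interval compatible with the last pick.
By end time: (4,6), (4,9), (11,14), (13,17), (12,18), (13,19), (21,22), (21,23), (22,24), (22,25).
Pick (4,6); next start ≥ 6 → (11,14); next start ≥ 14 → (21,22); next start ≥ 22 → (22,24).
Selected: (4,6) (11,14) (21,22) (22,24)

22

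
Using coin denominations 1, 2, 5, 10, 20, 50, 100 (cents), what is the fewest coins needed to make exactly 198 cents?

198 = 1×100 + 1×50 + 2×20 + 1×5 + 1×2 + 1×1
Total coins = 1 + 1 + 2 + 1 + 1 + 1 = 7

7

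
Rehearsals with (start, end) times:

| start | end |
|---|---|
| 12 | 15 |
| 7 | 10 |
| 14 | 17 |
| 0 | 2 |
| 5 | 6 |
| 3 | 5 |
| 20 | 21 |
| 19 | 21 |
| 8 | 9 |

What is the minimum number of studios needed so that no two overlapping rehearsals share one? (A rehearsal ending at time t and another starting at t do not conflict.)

The answer is the maximum number of intervals overlapping at any instant.
starts: [0, 3, 5, 7, 8, 12, 14, 19, 20]
ends:   [2, 5, 6, 9, 10, 15, 17, 21, 21]
s0→1 e2→0 s3→1 e5→0 s5→1 e6→0 s7→1 s8→2  — peak 2.

2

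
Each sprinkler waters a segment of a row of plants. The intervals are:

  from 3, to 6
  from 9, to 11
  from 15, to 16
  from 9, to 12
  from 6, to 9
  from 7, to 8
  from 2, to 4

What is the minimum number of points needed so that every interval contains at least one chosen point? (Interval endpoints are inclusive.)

4

Process intervals by earliest right end; each time one isn't hit yet, stab at its right endpoint.
By right end: [2,4]  [3,6]  [7,8]  [6,9]  [9,11]  [9,12]  [15,16]
[2,4] uncovered → point at 4; [7,8] uncovered → point at 8; [9,11] uncovered → point at 11; [15,16] uncovered → point at 16.
Points: 4, 8, 11, 16 (4 total).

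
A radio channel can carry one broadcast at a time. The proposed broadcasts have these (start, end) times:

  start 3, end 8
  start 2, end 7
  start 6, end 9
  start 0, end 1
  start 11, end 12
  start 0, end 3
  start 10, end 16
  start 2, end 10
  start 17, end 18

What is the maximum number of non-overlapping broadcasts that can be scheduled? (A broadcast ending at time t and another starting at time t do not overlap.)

Greedy by earliest finish: after sorting by end time, pick each interval compatible with the last pick.
Sorted by end: (0,1)  (0,3)  (2,7)  (3,8)  (6,9)  (2,10)  (11,12)  (10,16)  (17,18)
take (0,1); skip (0,3); take (2,7); skip (3,8); skip (6,9); skip (2,10); take (11,12); skip (10,16); take (17,18).
Selected 4 broadcasts.

4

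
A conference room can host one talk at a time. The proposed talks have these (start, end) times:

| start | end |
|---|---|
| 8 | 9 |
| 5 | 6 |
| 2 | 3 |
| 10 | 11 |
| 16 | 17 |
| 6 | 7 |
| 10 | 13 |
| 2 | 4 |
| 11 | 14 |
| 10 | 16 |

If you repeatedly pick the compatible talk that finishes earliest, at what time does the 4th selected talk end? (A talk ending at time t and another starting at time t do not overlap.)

9

Sorted by end: (2,3)  (2,4)  (5,6)  (6,7)  (8,9)  (10,11)  (10,13)  (11,14)  (10,16)  (16,17)
take (2,3); skip (2,4); take (5,6); take (6,7); take (8,9); take (10,11); take (11,14); skip (10,16); take (16,17).
Selected: (2,3) (5,6) (6,7) (8,9) (10,11) (11,14) (16,17)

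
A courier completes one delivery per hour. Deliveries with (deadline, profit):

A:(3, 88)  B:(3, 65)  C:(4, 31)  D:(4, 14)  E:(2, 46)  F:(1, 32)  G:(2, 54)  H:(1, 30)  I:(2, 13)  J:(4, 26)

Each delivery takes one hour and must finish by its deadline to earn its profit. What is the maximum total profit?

Profit order: A=88 B=65 G=54 E=46 F=32 C=31 H=30 J=26 D=14 I=13
Assign: A→slot 3, B→slot 2, G→slot 1, E skipped, F skipped, C→slot 4, H skipped, J skipped, D skipped, I skipped.
Slots: [1:G] [2:B] [3:A] [4:C]
Profit = 54 + 65 + 88 + 31 = 238

238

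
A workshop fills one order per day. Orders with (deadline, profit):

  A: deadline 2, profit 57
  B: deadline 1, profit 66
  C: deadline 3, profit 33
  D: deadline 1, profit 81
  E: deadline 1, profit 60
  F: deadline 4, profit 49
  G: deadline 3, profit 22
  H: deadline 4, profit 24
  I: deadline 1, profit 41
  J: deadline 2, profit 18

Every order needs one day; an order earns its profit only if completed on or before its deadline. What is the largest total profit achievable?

Sort by profit descending; place each in the latest free slot ≤ its deadline.
By profit: D(d1,81), B(d1,66), E(d1,60), A(d2,57), F(d4,49), I(d1,41), C(d3,33), H(d4,24), G(d3,22), J(d2,18)
D→slot 1; B skipped; E skipped; A→slot 2; F→slot 4; I skipped; C→slot 3; H skipped; G skipped; J skipped.
Profit = 81 + 57 + 33 + 49 = 220

220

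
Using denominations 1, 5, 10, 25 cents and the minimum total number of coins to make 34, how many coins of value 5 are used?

34 − 1×25→9 − 1×5→4 − 4×1→0
Count of 5: 1

1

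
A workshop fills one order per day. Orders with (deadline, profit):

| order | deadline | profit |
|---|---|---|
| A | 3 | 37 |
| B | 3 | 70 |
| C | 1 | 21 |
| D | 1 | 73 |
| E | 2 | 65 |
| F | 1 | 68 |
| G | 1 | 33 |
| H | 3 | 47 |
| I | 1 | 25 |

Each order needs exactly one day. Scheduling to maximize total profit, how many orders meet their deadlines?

Profit order: D=73 B=70 F=68 E=65 H=47 A=37 G=33 I=25 C=21
Assign: D→slot 1, B→slot 3, F skipped, E→slot 2, H skipped, A skipped, G skipped, I skipped, C skipped.
Slots: [1:D] [2:E] [3:B]
3 of 9 scheduled.

3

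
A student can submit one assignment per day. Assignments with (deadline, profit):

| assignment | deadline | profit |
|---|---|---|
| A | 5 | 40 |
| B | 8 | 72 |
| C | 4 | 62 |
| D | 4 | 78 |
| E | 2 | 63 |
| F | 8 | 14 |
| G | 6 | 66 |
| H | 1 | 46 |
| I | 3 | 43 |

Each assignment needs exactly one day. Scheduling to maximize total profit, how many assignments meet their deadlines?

8

By profit: D(d4,78), B(d8,72), G(d6,66), E(d2,63), C(d4,62), H(d1,46), I(d3,43), A(d5,40), F(d8,14)
D→slot 4; B→slot 8; G→slot 6; E→slot 2; C→slot 3; H→slot 1; I skipped; A→slot 5; F→slot 7.
8 of 9 scheduled.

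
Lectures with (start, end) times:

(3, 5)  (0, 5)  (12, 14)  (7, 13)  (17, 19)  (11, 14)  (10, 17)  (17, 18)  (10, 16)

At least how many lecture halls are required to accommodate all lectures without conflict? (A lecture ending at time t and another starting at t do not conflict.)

Events (time:±→running): 0:+→1 3:+→2 5:-→1 5:-→0 7:+→1 10:+→2 10:+→3 11:+→4 12:+→5 … peak 5.

5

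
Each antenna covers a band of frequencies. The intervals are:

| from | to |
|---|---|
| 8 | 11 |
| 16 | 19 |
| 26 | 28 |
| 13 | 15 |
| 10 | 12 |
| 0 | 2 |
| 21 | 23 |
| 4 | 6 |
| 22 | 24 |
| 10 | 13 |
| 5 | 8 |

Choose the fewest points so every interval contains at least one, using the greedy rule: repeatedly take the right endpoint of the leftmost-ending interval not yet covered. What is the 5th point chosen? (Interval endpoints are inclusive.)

Process intervals by earliest right end; each time one isn't hit yet, stab at its right endpoint.
By right end: [0,2]  [4,6]  [5,8]  [8,11]  [10,12]  [10,13]  [13,15]  [16,19]  [21,23]  [22,24]  [26,28]
[0,2] uncovered → point at 2; [4,6] uncovered → point at 6; [8,11] uncovered → point at 11; [13,15] uncovered → point at 15; [16,19] uncovered → point at 19; [21,23] uncovered → point at 23; [26,28] uncovered → point at 28.
Points: 2, 6, 11, 15, 19, 23, 28 (7 total).

19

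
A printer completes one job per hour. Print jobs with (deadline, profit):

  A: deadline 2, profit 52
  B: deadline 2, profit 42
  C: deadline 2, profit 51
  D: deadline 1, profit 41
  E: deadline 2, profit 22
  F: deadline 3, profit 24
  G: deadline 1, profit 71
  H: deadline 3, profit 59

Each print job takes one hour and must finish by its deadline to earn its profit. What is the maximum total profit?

Profit order: G=71 H=59 A=52 C=51 B=42 D=41 F=24 E=22
Assign: G→slot 1, H→slot 3, A→slot 2, C skipped, B skipped, D skipped, F skipped, E skipped.
Slots: [1:G] [2:A] [3:H]
Profit = 71 + 52 + 59 = 182

182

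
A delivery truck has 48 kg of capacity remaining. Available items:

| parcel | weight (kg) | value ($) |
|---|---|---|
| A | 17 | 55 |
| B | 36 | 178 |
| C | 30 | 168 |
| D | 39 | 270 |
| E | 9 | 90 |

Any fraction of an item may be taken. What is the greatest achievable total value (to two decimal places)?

Greedy by value/weight ratio, highest first.
Ratios (sorted): E 10.00, D 6.92, C 5.60, B 4.94, A 3.24
take E (9 @ 90); take D (39 @ 270). Capacity used 48/48.
Total value = 360.00

360.00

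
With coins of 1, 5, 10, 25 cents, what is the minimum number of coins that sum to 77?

5

Use the largest denomination that fits, subtract, and repeat.
77 = 3×25 + 2×1
Total coins = 3 + 2 = 5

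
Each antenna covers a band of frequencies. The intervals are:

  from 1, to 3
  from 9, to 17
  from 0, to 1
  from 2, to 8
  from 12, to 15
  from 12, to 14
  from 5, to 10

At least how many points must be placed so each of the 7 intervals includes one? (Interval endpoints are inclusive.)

Process intervals by earliest right end; each time one isn't hit yet, stab at its right endpoint.
Sorted: [0,1] [1,3] [2,8] [5,10] [12,14] [12,15] [9,17]
{[0,1],[1,3]} hit by 1; {[2,8],[5,10]} hit by 8; {[12,14],[12,15],[9,17]} hit by 14.
Points: 1, 8, 14 (3 total).

3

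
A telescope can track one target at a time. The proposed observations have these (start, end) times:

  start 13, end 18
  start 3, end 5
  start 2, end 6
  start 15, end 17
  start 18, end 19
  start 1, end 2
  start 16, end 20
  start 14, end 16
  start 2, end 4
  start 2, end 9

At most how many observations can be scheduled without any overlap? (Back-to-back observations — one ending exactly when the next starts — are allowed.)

4

Order by finish time; keep every interval that doesn't clash with the previous kept one.
By end time: (1,2), (2,4), (3,5), (2,6), (2,9), (14,16), (15,17), (13,18), (18,19), (16,20).
Pick (1,2); next start ≥ 2 → (2,4); next start ≥ 4 → (14,16); next start ≥ 16 → (18,19).
Selected 4 observations.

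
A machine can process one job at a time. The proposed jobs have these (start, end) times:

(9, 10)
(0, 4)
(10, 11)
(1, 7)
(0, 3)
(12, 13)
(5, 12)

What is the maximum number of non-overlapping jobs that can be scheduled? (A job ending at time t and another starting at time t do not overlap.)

4

Sorted by end: (0,3)  (0,4)  (1,7)  (9,10)  (10,11)  (5,12)  (12,13)
take (0,3); take (9,10); take (10,11); take (12,13).
Selected 4 jobs.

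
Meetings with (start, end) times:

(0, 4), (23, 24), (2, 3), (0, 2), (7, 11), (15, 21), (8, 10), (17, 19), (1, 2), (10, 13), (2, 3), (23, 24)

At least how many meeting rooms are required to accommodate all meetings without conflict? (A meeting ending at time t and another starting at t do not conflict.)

3

Count concurrent intervals with a sweep; the peak is the room count.
Events (time:±→running): 0:+→1 0:+→2 1:+→3 … peak 3.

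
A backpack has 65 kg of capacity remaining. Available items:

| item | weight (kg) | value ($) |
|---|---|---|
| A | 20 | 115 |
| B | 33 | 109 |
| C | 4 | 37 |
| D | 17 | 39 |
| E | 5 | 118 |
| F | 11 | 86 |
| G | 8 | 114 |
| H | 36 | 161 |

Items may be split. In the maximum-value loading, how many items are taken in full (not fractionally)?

5

Greedy by value/weight ratio, highest first.
Order: E (118/5=23.60) > G (114/8=14.25) > C (37/4=9.25) > F (86/11=7.82) > A (115/20=5.75) > H (161/36=4.47) > B (109/33=3.30) > D (39/17=2.29)
Fill: take E (5 @ 118) → take G (8 @ 114) → take C (4 @ 37) → take F (11 @ 86) → take A (20 @ 115) → take 17/36 of H → 76.03; 65/65 used.
5 item(s) taken whole; one partial (take 17/36 of H).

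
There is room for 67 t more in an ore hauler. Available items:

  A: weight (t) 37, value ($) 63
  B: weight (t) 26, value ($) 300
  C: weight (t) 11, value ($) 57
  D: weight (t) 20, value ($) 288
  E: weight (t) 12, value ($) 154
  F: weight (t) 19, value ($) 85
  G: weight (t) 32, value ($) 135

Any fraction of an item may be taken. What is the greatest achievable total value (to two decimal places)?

788.64

Sort by value per unit weight and fill in that order.
Order: D (288/20=14.40) > E (154/12=12.83) > B (300/26=11.54) > C (57/11=5.18) > F (85/19=4.47) > G (135/32=4.22) > A (63/37=1.70)
Fill: take D (20 @ 288) → take E (12 @ 154) → take B (26 @ 300) → take 9/11 of C → 46.64; 67/67 used.
Total value = 788.64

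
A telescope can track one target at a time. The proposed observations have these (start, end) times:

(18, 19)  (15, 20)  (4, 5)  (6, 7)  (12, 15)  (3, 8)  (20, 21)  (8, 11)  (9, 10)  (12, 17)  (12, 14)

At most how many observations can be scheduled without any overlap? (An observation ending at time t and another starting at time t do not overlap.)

Sort by end time and greedily take each interval whose start is ≥ the last chosen end.
By end time: (4,5), (6,7), (3,8), (9,10), (8,11), (12,14), (12,15), (12,17), (18,19), (15,20), (20,21).
Pick (4,5); next start ≥ 5 → (6,7); next start ≥ 7 → (9,10); next start ≥ 10 → (12,14); next start ≥ 14 → (18,19); next start ≥ 19 → (20,21).
Selected 6 observations.

6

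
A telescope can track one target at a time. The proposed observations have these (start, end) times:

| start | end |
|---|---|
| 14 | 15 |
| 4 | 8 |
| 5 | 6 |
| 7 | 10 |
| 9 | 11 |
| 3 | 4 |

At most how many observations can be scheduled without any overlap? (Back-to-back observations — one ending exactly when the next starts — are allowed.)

4

By end time: (3,4), (5,6), (4,8), (7,10), (9,11), (14,15).
Pick (3,4); next start ≥ 4 → (5,6); next start ≥ 6 → (7,10); next start ≥ 10 → (14,15).
Selected 4 observations.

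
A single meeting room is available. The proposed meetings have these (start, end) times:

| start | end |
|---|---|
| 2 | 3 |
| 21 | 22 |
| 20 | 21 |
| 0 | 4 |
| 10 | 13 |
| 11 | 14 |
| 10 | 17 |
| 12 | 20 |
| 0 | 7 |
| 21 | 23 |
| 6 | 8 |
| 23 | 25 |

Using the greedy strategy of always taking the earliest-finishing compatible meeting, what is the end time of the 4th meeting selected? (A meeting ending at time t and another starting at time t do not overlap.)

21

Greedy by earliest finish: after sorting by end time, pick each interval compatible with the last pick.
Sorted by end: (2,3)  (0,4)  (0,7)  (6,8)  (10,13)  (11,14)  (10,17)  (12,20)  (20,21)  (21,22)  (21,23)  (23,25)
take (2,3); take (6,8); take (10,13); skip (11,14); skip (12,20); take (20,21); take (21,22); skip (21,23); take (23,25).
Selected: (2,3) (6,8) (10,13) (20,21) (21,22) (23,25)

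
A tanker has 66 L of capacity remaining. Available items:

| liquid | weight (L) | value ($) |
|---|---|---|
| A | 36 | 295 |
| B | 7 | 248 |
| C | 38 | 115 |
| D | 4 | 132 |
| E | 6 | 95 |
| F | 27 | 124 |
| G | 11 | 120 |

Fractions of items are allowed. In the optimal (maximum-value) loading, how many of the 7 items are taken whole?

Greedy by value/weight ratio, highest first.
Order: B (248/7=35.43) > D (132/4=33.00) > E (95/6=15.83) > G (120/11=10.91) > A (295/36=8.19) > F (124/27=4.59) > C (115/38=3.03)
Fill: take B (7 @ 248) → take D (4 @ 132) → take E (6 @ 95) → take G (11 @ 120) → take A (36 @ 295) → take 2/27 of F → 9.19; 66/66 used.
5 item(s) taken whole; one partial (take 2/27 of F).

5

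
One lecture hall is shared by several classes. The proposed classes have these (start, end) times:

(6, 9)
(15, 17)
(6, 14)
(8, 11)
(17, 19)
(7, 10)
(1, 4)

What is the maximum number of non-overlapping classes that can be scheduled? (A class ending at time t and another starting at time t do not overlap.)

By end time: (1,4), (6,9), (7,10), (8,11), (6,14), (15,17), (17,19).
Pick (1,4); next start ≥ 4 → (6,9); next start ≥ 9 → (15,17); next start ≥ 17 → (17,19).
Selected 4 classes.

4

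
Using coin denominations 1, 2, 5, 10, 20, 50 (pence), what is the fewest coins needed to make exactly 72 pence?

72 = 1×50 + 1×20 + 1×2
Total coins = 1 + 1 + 1 = 3

3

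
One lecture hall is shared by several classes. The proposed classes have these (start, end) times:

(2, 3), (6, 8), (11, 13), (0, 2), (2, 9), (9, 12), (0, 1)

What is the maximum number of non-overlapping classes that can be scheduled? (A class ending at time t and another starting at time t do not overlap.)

4

Sorted by end: (0,1)  (0,2)  (2,3)  (6,8)  (2,9)  (9,12)  (11,13)
take (0,1); skip (0,2); take (2,3); take (6,8); take (9,12).
Selected 4 classes.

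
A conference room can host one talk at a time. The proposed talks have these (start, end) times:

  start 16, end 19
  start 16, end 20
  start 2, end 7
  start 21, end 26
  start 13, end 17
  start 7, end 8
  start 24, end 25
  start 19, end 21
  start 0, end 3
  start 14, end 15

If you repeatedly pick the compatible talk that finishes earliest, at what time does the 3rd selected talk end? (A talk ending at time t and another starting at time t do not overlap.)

Greedy by earliest finish: after sorting by end time, pick each interval compatible with the last pick.
By end time: (0,3), (2,7), (7,8), (14,15), (13,17), (16,19), (16,20), (19,21), (24,25), (21,26).
Pick (0,3); next start ≥ 3 → (7,8); next start ≥ 8 → (14,15); next start ≥ 15 → (16,19); next start ≥ 19 → (19,21); next start ≥ 21 → (24,25).
Selected: (0,3) (7,8) (14,15) (16,19) (19,21) (24,25)

15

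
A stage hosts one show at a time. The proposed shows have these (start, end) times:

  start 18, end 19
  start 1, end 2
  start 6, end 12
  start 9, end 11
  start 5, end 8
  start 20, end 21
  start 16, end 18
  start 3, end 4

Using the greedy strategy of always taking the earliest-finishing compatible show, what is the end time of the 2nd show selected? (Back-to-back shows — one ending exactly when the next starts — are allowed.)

By end time: (1,2), (3,4), (5,8), (9,11), (6,12), (16,18), (18,19), (20,21).
Pick (1,2); next start ≥ 2 → (3,4); next start ≥ 4 → (5,8); next start ≥ 8 → (9,11); next start ≥ 11 → (16,18); next start ≥ 18 → (18,19); next start ≥ 19 → (20,21).
Selected: (1,2) (3,4) (5,8) (9,11) (16,18) (18,19) (20,21)

4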